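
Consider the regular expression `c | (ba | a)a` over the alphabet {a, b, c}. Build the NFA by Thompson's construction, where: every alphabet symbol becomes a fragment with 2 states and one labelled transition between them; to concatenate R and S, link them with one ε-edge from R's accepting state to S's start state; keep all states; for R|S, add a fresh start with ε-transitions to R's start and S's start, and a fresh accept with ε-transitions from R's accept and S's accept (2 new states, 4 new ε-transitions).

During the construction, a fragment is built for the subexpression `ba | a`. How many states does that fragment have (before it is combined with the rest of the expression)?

Fragment for `ba | a`:
Each of the 3 symbol leaves contributes a 2-state fragment.
  ba — 4 states
  ba | a — 8 states

8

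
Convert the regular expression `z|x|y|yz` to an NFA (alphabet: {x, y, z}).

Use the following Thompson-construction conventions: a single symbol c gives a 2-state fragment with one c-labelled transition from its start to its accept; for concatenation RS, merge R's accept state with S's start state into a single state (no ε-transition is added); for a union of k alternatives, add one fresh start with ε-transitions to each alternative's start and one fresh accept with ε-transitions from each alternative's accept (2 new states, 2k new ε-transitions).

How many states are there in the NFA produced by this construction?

Recursing over subexpressions:
Each of the 5 symbol leaves contributes a 2-state fragment.
  yz — 3 states
  z|x|y|yz — 11 states

11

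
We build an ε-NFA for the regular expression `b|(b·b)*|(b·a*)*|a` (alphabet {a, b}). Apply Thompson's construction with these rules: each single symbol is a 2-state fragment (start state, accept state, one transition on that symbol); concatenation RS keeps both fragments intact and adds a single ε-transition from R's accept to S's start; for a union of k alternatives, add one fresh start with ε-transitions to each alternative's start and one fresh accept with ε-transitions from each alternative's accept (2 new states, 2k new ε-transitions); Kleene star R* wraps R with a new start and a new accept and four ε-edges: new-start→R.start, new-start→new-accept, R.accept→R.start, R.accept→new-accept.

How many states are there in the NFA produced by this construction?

20

Bottom-up over the parse tree:
Each of the 6 symbol leaves contributes a 2-state fragment.
  b·b : 4 states
  (b·b)* : 6 states
  a* : 4 states
  b·a* : 6 states
  (b·a*)* : 8 states
  b|(b·b)*|(b·a*)*|a : 20 states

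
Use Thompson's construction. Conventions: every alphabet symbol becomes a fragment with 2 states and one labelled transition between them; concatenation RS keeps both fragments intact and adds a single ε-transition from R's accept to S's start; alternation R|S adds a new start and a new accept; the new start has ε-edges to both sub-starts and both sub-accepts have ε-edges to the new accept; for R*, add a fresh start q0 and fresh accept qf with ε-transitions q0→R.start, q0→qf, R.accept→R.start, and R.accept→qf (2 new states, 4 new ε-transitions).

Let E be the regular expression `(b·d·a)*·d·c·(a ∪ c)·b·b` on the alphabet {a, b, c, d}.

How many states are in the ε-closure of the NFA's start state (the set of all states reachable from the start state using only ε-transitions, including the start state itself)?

4

Let C(F) = |ε-closure(F.start)| within fragment F, and note whether F accepts ε. Symbol fragments have C = 1 and do not accept ε. Then:
  b·d·a — |ε-closure| equals the left operand's closure size = 1 (its accept is not ε-reachable, so the closure stops there)
  (b·d·a)* — new start has ε-edges to the inner start and to the new accept, so |ε-closure| = 2 + 1 = 3
  a ∪ c — new start ε-reaches every alternative's start; none of them accept ε, so the new accept is not reached: |ε-closure| = 1 + 1 + 1 = 3
  (b·d·a)*·d·c·(a ∪ c)·b·b — the left operand accepts ε, so the closure extends into the next operand (via the concat ε-link); |ε-closure| = 3 + 1 = 4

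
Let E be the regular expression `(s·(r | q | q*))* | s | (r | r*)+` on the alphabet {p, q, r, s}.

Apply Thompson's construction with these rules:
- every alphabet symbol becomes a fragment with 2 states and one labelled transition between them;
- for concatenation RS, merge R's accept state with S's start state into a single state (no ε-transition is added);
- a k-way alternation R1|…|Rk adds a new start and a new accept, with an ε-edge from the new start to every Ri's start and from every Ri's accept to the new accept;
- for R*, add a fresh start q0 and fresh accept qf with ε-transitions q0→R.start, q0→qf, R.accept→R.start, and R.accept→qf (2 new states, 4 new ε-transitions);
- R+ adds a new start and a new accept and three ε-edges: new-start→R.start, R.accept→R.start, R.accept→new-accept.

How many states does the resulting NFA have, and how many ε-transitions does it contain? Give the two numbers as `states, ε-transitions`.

27, 31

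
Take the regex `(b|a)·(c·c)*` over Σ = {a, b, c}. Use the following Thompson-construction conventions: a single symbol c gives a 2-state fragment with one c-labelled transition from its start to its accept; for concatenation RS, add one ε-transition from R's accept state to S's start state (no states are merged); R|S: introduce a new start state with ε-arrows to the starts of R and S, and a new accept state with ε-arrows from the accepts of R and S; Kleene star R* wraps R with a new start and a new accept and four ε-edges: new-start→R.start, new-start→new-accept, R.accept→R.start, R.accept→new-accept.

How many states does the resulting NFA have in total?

Per subexpression:
Each of the 4 symbol leaves contributes a 2-state fragment.
  b|a = 6 states
  c·c = 4 states
  (c·c)* = 6 states
  (b|a)·(c·c)* = 12 states

12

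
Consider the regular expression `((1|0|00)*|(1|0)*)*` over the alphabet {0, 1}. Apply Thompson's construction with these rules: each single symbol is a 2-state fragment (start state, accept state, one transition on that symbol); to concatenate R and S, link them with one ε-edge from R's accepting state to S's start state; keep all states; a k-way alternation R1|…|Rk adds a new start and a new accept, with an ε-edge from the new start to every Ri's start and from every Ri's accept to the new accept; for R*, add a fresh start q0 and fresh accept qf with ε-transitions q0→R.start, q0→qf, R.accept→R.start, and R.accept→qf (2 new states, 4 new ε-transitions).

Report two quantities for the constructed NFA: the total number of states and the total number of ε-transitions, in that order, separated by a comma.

Building bottom-up:
Each of the 6 symbol leaves contributes 2 states and 0 ε-transitions.
  00 : 4 states, 1 ε-transition
  1|0|00 : 10 states, 7 ε-transitions
  (1|0|00)* : 12 states, 11 ε-transitions
  1|0 : 6 states, 4 ε-transitions
  (1|0)* : 8 states, 8 ε-transitions
  (1|0|00)*|(1|0)* : 22 states, 23 ε-transitions
  ((1|0|00)*|(1|0)*)* : 24 states, 27 ε-transitions

24, 27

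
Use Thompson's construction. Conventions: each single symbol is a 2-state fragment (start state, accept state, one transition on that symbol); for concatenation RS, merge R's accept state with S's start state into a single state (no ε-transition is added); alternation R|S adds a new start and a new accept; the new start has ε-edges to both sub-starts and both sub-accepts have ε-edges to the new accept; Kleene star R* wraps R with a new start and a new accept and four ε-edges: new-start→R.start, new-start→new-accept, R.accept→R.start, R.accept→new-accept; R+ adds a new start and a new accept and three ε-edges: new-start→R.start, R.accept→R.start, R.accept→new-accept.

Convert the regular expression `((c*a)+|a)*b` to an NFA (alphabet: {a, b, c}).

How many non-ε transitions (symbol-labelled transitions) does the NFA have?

4

Per subexpression:
Each of the 4 symbol leaves contributes exactly 1 symbol transition.
  c* — 1 symbol transition
  c*a — 2 symbol transitions
  (c*a)+ — 2 symbol transitions
  (c*a)+|a — 3 symbol transitions
  ((c*a)+|a)* — 3 symbol transitions
  ((c*a)+|a)*b — 4 symbol transitions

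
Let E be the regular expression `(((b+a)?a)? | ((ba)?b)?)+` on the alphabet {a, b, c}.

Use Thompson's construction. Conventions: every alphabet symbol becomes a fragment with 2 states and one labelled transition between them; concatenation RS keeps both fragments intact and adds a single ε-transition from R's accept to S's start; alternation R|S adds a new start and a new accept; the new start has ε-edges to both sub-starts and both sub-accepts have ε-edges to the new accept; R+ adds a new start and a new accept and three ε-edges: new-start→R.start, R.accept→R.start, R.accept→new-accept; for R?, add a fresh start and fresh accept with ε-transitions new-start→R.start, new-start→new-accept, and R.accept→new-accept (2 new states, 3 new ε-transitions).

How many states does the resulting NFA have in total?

26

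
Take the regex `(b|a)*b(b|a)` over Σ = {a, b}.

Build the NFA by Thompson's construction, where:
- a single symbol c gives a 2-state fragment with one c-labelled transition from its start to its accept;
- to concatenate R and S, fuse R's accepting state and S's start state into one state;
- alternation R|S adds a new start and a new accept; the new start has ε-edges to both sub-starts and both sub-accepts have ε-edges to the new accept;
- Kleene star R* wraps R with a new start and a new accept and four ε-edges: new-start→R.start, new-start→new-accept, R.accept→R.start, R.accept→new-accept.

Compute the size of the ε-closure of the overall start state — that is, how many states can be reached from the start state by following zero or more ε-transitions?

Compute the ε-closure size of each fragment's start state recursively; a symbol fragment's start has no outgoing ε-edge, so its closure is just itself (size 1).
  b|a → |ε-closure| = 1 + 1 + 1 = 3 (the new accept is not ε-reachable since no branch accepts ε)
  (b|a)* → the star's fresh start ε-reaches both the body's start and the fresh accept: |ε-closure| = 2 + 3 = 5
  b|a → |ε-closure| = 1 + 1 + 1 = 3 (the new accept is not ε-reachable since no branch accepts ε)
  (b|a)*b(b|a) → the left operand accepts ε, so the closure extends into the next operand (the shared merged state is already counted); |ε-closure| = 5 + (1−1) = 5

5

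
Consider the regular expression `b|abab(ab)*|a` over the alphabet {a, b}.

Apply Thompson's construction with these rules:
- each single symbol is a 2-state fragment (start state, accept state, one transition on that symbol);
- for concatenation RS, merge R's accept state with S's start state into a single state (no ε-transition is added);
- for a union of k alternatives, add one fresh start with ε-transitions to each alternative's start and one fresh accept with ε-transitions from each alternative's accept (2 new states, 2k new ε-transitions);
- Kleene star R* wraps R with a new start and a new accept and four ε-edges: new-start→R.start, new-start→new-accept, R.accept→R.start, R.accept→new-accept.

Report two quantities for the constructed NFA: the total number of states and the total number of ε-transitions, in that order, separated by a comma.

Recursing over subexpressions:
Each of the 8 symbol leaves contributes 2 states and 0 ε-transitions.
  ab → 3 states, 0 ε-transitions
  (ab)* → 5 states, 4 ε-transitions
  abab(ab)* → 9 states, 4 ε-transitions
  b|abab(ab)*|a → 15 states, 10 ε-transitions

15, 10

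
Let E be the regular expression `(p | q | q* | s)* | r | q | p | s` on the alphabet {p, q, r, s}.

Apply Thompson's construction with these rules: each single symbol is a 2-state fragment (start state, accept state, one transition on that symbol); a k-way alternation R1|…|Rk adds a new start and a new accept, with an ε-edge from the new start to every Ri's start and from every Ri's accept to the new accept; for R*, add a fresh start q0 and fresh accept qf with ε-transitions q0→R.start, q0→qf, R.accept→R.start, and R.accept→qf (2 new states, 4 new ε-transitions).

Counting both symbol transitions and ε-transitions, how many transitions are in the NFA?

Recursing over subexpressions:
Each of the 8 symbol leaves contributes 1 transition (1 symbol, 0 ε).
  q* → 5 transitions (1 symbol, 4 ε)
  p | q | q* | s → 16 transitions (4 symbol, 12 ε)
  (p | q | q* | s)* → 20 transitions (4 symbol, 16 ε)
  (p | q | q* | s)* | r | q | p | s → 34 transitions (8 symbol, 26 ε)

34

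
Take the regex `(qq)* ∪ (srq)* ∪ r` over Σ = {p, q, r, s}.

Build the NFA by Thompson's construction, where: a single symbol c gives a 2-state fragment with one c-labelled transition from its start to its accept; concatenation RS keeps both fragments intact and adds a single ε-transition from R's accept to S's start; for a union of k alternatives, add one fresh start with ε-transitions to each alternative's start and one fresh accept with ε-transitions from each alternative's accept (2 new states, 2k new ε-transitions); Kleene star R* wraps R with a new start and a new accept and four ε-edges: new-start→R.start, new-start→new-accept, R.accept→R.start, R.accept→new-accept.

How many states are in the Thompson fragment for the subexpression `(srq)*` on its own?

8

Fragment for `(srq)*`:
Each of the 3 symbol leaves contributes a 2-state fragment.
  srq : 6 states
  (srq)* : 8 states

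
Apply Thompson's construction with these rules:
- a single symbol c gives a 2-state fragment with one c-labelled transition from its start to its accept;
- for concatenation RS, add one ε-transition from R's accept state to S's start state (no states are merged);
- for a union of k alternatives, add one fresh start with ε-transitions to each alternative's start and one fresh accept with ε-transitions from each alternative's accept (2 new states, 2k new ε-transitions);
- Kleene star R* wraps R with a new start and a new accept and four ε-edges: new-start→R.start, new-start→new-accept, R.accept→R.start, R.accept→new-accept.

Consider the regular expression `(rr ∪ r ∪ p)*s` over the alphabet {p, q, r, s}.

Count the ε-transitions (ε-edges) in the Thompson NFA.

12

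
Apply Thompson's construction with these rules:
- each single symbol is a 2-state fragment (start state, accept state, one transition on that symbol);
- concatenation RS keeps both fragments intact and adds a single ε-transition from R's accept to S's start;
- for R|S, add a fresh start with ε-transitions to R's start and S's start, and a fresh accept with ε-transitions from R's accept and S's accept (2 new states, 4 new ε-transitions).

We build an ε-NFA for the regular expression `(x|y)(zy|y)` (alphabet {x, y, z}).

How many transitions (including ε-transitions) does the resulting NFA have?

Recursing over subexpressions:
Each of the 5 symbol leaves contributes 1 transition (1 symbol, 0 ε).
  x|y — 6 transitions (2 symbol, 4 ε)
  zy — 3 transitions (2 symbol, 1 ε)
  zy|y — 8 transitions (3 symbol, 5 ε)
  (x|y)(zy|y) — 15 transitions (5 symbol, 10 ε)

15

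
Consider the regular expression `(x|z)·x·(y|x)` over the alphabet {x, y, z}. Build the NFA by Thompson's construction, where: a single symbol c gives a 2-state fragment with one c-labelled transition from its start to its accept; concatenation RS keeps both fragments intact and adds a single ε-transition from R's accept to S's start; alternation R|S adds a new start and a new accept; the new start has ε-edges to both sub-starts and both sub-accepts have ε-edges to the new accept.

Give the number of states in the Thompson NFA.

14

Bottom-up over the parse tree:
Each of the 5 symbol leaves contributes a 2-state fragment.
  x|z = 6 states
  y|x = 6 states
  (x|z)·x·(y|x) = 14 states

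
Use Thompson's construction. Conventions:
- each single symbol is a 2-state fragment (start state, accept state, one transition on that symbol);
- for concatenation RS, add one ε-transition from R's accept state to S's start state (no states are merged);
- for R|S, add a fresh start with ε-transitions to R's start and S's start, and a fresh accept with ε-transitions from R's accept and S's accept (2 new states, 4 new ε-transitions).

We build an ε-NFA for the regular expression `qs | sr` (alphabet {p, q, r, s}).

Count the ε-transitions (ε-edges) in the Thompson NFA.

Per subexpression:
Each of the 4 symbol leaves contributes 0 ε-transitions.
  qs → 1 ε-transition
  sr → 1 ε-transition
  qs | sr → 6 ε-transitions

6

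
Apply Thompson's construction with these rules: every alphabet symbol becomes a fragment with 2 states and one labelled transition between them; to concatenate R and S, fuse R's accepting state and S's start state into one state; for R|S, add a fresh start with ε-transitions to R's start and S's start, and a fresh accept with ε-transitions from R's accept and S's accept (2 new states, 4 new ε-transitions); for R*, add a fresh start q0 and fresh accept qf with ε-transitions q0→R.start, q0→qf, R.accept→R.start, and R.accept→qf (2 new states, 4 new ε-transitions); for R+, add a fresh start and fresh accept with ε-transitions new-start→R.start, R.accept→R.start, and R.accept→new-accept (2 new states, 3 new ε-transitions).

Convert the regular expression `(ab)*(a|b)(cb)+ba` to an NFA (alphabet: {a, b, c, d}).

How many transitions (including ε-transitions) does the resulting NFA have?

19

Recursing over subexpressions:
Each of the 8 symbol leaves contributes 1 transition (1 symbol, 0 ε).
  ab — 2 transitions (2 symbol, 0 ε)
  (ab)* — 6 transitions (2 symbol, 4 ε)
  a|b — 6 transitions (2 symbol, 4 ε)
  cb — 2 transitions (2 symbol, 0 ε)
  (cb)+ — 5 transitions (2 symbol, 3 ε)
  (ab)*(a|b)(cb)+ba — 19 transitions (8 symbol, 11 ε)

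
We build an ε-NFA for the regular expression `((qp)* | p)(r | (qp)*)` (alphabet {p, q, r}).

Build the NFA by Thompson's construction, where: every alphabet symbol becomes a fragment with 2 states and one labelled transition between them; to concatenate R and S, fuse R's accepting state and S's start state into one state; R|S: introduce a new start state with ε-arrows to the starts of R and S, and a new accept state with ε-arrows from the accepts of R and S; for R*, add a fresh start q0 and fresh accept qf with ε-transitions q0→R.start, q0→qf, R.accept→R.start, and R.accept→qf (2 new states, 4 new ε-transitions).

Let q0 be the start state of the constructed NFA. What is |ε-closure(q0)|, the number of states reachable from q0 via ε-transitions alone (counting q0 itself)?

Let C(F) = |ε-closure(F.start)| within fragment F, and note whether F accepts ε. Symbol fragments have C = 1 and do not accept ε. Then:
  qp → same as the first factor's closure: |closure| = 1
  (qp)* → new start has ε-edges to the inner start and to the new accept, so |closure| = 2 + 1 = 3
  (qp)* | p → |closure| = 1 (new start) + (3 + 1) + 1 (new accept, since some branch ε-reaches its own accept) = 6
  qp → |closure| equals the left operand's closure size = 1 (its accept is not ε-reachable, so the closure stops there)
  (qp)* → |closure| = 1 (new start) + 1 (body) + 1 (new accept) = 3
  r | (qp)* → |closure| = 1 (new start) + (1 + 3) + 1 (new accept, since some branch ε-reaches its own accept) = 6
  ((qp)* | p)(r | (qp)*) → the left operand accepts ε, so the closure extends into the next operand (the shared merged state is already counted); |closure| = 6 + (6−1) = 11

11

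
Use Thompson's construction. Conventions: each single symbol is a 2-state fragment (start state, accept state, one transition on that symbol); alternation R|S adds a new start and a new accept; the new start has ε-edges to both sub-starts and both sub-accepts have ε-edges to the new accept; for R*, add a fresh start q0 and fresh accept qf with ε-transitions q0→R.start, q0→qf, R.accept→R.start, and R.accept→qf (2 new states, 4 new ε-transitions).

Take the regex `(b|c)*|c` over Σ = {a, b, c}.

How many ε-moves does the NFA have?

12

Bottom-up over the parse tree:
Each of the 3 symbol leaves contributes 0 ε-transitions.
  b|c : 4 ε-transitions
  (b|c)* : 8 ε-transitions
  (b|c)*|c : 12 ε-transitions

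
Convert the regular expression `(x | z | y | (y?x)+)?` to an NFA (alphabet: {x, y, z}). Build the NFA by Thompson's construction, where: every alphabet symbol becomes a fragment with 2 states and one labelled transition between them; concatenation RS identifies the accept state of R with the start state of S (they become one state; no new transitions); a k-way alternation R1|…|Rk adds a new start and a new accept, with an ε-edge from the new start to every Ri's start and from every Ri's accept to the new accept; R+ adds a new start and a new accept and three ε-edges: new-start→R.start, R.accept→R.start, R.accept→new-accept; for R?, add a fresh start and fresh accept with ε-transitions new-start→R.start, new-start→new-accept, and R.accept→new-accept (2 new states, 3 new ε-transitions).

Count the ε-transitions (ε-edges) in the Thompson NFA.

Building bottom-up:
Each of the 5 symbol leaves contributes 0 ε-transitions.
  y? = 3 ε-transitions
  y?x = 3 ε-transitions
  (y?x)+ = 6 ε-transitions
  x | z | y | (y?x)+ = 14 ε-transitions
  (x | z | y | (y?x)+)? = 17 ε-transitions

17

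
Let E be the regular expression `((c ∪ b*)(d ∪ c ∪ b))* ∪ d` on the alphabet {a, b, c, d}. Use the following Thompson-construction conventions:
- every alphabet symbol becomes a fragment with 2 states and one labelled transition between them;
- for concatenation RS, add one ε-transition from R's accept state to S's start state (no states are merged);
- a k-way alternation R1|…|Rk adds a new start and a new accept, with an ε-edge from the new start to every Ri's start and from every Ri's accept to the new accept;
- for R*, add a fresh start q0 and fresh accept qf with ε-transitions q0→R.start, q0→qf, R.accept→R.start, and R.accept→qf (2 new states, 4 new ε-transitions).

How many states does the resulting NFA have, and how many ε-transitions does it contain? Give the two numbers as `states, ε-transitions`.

22, 23

Building bottom-up:
Each of the 6 symbol leaves contributes 2 states and 0 ε-transitions.
  b* = 4 states, 4 ε-transitions
  c ∪ b* = 8 states, 8 ε-transitions
  d ∪ c ∪ b = 8 states, 6 ε-transitions
  (c ∪ b*)(d ∪ c ∪ b) = 16 states, 15 ε-transitions
  ((c ∪ b*)(d ∪ c ∪ b))* = 18 states, 19 ε-transitions
  ((c ∪ b*)(d ∪ c ∪ b))* ∪ d = 22 states, 23 ε-transitions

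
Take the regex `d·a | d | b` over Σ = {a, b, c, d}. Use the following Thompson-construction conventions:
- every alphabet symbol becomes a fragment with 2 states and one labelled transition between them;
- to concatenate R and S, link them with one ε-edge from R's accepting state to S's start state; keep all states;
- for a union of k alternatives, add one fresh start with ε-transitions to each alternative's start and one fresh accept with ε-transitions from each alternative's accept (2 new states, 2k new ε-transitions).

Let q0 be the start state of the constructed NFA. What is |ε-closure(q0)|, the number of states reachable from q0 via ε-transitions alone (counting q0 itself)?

Work bottom-up. For each fragment F, track |ε-closure(F.start)| and whether F's accept lies in that closure (i.e. whether F accepts ε). A single-symbol fragment has closure size 1 and does not accept ε.
  d·a — same as the first factor's closure: |ε-closure| = 1
  d·a | d | b — |ε-closure| = 1 + 1 + 1 + 1 = 4 (the new accept is not ε-reachable since no branch accepts ε)

4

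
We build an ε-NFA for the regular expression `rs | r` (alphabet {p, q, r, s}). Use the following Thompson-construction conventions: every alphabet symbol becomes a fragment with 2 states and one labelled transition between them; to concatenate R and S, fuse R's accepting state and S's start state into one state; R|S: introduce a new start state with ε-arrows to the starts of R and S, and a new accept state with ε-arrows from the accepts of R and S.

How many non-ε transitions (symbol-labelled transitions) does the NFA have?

3

By structural recursion:
Each of the 3 symbol leaves contributes exactly 1 symbol transition.
  rs → 2 symbol transitions
  rs | r → 3 symbol transitions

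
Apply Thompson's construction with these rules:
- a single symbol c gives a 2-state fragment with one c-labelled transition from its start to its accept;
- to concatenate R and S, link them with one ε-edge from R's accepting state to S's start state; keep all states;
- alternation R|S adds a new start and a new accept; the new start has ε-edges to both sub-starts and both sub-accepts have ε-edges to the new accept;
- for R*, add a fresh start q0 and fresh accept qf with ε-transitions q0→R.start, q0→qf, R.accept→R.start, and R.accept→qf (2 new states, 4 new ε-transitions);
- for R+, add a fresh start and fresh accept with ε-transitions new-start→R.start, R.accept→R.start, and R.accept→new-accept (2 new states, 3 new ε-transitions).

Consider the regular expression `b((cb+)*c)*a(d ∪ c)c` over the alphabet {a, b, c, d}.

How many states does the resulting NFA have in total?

By structural recursion:
Each of the 8 symbol leaves contributes a 2-state fragment.
  b+ → 4 states
  cb+ → 6 states
  (cb+)* → 8 states
  (cb+)*c → 10 states
  ((cb+)*c)* → 12 states
  d ∪ c → 6 states
  b((cb+)*c)*a(d ∪ c)c → 24 states

24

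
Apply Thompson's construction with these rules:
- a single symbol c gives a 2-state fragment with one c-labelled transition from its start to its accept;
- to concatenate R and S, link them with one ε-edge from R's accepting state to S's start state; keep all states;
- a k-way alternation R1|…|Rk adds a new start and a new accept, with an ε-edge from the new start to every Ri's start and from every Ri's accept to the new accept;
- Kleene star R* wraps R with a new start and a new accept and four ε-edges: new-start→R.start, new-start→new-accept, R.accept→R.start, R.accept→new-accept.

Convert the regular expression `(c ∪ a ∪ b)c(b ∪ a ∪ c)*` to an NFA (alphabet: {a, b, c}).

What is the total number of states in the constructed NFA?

Recursing over subexpressions:
Each of the 7 symbol leaves contributes a 2-state fragment.
  c ∪ a ∪ b — 8 states
  b ∪ a ∪ c — 8 states
  (b ∪ a ∪ c)* — 10 states
  (c ∪ a ∪ b)c(b ∪ a ∪ c)* — 20 states

20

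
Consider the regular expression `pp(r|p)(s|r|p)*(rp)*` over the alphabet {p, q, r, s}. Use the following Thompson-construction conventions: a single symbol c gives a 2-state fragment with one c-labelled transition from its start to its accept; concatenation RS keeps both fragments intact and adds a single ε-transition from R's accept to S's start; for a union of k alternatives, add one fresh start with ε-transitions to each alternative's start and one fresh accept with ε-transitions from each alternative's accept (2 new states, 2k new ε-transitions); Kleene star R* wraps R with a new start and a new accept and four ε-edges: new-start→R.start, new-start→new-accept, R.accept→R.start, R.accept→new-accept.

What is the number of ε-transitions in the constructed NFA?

Per subexpression:
Each of the 9 symbol leaves contributes 0 ε-transitions.
  r|p — 4 ε-transitions
  s|r|p — 6 ε-transitions
  (s|r|p)* — 10 ε-transitions
  rp — 1 ε-transition
  (rp)* — 5 ε-transitions
  pp(r|p)(s|r|p)*(rp)* — 23 ε-transitions

23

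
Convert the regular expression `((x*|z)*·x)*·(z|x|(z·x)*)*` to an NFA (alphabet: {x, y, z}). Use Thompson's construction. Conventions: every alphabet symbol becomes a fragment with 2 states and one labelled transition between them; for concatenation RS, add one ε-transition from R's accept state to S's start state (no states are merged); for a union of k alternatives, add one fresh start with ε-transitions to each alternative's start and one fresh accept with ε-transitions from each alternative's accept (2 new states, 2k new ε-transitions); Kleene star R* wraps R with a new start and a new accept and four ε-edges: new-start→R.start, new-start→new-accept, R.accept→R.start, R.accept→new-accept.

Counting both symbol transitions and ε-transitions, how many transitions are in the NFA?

40

Recursing over subexpressions:
Each of the 7 symbol leaves contributes 1 transition (1 symbol, 0 ε).
  x* — 5 transitions (1 symbol, 4 ε)
  x*|z — 10 transitions (2 symbol, 8 ε)
  (x*|z)* — 14 transitions (2 symbol, 12 ε)
  (x*|z)*·x — 16 transitions (3 symbol, 13 ε)
  ((x*|z)*·x)* — 20 transitions (3 symbol, 17 ε)
  z·x — 3 transitions (2 symbol, 1 ε)
  (z·x)* — 7 transitions (2 symbol, 5 ε)
  z|x|(z·x)* — 15 transitions (4 symbol, 11 ε)
  (z|x|(z·x)*)* — 19 transitions (4 symbol, 15 ε)
  ((x*|z)*·x)*·(z|x|(z·x)*)* — 40 transitions (7 symbol, 33 ε)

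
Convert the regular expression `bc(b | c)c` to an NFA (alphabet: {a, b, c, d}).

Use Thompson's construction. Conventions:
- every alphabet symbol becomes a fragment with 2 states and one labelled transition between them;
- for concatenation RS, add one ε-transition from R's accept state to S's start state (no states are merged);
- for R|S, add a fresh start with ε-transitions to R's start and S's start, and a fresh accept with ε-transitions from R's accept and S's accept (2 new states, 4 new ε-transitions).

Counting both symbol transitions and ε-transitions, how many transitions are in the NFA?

Building bottom-up:
Each of the 5 symbol leaves contributes 1 transition (1 symbol, 0 ε).
  b | c — 6 transitions (2 symbol, 4 ε)
  bc(b | c)c — 12 transitions (5 symbol, 7 ε)

12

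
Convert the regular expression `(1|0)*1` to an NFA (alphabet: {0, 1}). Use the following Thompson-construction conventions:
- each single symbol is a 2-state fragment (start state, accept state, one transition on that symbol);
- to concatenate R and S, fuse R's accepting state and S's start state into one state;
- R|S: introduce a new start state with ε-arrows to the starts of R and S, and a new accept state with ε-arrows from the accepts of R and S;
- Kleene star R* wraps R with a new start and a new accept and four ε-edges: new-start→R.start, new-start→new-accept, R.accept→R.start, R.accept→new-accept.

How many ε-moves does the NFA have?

8

Per subexpression:
Each of the 3 symbol leaves contributes 0 ε-transitions.
  1|0 — 4 ε-transitions
  (1|0)* — 8 ε-transitions
  (1|0)*1 — 8 ε-transitions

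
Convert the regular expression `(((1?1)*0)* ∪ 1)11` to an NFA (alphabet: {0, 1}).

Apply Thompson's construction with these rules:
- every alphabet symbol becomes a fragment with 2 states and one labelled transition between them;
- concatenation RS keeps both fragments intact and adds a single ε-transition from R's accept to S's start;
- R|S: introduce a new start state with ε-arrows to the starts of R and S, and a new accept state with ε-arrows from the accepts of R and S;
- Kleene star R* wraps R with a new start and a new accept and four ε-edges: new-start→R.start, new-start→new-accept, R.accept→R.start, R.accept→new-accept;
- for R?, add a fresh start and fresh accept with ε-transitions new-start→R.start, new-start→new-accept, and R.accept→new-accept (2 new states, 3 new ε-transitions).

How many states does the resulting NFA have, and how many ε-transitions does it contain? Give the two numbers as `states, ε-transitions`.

20, 19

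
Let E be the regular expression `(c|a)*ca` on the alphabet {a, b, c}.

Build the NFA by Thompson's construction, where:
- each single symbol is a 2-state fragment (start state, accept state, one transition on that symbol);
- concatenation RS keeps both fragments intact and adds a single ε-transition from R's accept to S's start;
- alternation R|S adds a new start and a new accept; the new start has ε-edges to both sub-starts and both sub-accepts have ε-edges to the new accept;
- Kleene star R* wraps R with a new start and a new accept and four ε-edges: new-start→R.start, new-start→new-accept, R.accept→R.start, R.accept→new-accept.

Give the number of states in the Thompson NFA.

12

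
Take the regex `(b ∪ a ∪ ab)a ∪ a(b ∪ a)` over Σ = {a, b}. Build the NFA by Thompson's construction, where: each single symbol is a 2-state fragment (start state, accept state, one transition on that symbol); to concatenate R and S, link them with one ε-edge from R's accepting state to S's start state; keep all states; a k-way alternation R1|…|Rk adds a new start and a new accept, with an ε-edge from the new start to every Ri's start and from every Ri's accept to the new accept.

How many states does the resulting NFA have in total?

22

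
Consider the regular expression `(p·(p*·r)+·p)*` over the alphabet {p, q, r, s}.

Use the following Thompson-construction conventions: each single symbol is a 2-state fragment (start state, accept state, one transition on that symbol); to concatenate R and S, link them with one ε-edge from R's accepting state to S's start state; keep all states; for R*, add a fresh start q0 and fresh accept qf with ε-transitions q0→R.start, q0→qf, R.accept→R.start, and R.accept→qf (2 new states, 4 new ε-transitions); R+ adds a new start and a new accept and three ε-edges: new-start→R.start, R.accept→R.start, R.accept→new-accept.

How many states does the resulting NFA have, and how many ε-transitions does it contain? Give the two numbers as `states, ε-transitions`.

14, 14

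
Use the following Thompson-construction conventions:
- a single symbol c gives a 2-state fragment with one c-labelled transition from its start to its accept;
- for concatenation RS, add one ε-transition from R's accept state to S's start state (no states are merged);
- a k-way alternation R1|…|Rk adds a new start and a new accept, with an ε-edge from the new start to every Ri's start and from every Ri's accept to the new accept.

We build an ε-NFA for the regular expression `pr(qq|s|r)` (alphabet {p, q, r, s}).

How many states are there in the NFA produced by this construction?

Per subexpression:
Each of the 6 symbol leaves contributes a 2-state fragment.
  qq = 4 states
  qq|s|r = 10 states
  pr(qq|s|r) = 14 states

14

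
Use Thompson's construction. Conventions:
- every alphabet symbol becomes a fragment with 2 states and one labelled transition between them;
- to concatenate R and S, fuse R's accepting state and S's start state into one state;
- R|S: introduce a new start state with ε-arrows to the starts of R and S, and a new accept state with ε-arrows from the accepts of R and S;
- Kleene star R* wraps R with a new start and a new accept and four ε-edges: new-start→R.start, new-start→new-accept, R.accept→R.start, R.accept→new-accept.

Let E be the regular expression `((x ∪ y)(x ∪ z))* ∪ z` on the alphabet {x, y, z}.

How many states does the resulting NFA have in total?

17

By structural recursion:
Each of the 5 symbol leaves contributes a 2-state fragment.
  x ∪ y — 6 states
  x ∪ z — 6 states
  (x ∪ y)(x ∪ z) — 11 states
  ((x ∪ y)(x ∪ z))* — 13 states
  ((x ∪ y)(x ∪ z))* ∪ z — 17 states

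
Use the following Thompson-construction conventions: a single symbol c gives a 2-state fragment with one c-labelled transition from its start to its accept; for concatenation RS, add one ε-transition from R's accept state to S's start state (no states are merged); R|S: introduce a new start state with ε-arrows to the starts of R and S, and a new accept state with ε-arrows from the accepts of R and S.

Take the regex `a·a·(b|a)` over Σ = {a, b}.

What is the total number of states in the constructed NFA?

10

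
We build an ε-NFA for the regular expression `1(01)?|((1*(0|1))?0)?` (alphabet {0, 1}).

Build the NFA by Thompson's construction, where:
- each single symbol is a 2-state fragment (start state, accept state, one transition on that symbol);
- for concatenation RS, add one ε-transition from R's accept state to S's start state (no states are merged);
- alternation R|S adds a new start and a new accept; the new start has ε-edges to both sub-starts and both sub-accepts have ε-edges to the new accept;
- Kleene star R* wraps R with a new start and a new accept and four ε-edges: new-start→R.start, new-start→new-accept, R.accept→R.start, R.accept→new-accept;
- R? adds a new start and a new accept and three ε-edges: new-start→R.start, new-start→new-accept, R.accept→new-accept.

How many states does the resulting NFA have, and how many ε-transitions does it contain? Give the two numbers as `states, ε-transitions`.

Bottom-up over the parse tree:
Each of the 7 symbol leaves contributes 2 states and 0 ε-transitions.
  01 : 4 states, 1 ε-transition
  (01)? : 6 states, 4 ε-transitions
  1(01)? : 8 states, 5 ε-transitions
  1* : 4 states, 4 ε-transitions
  0|1 : 6 states, 4 ε-transitions
  1*(0|1) : 10 states, 9 ε-transitions
  (1*(0|1))? : 12 states, 12 ε-transitions
  (1*(0|1))?0 : 14 states, 13 ε-transitions
  ((1*(0|1))?0)? : 16 states, 16 ε-transitions
  1(01)?|((1*(0|1))?0)? : 26 states, 25 ε-transitions

26, 25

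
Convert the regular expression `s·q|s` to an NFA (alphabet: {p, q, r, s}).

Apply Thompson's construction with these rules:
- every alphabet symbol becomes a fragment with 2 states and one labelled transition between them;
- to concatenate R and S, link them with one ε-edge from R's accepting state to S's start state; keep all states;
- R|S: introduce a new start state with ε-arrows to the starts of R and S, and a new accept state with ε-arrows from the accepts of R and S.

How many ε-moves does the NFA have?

5

Building bottom-up:
Each of the 3 symbol leaves contributes 0 ε-transitions.
  s·q : 1 ε-transition
  s·q|s : 5 ε-transitions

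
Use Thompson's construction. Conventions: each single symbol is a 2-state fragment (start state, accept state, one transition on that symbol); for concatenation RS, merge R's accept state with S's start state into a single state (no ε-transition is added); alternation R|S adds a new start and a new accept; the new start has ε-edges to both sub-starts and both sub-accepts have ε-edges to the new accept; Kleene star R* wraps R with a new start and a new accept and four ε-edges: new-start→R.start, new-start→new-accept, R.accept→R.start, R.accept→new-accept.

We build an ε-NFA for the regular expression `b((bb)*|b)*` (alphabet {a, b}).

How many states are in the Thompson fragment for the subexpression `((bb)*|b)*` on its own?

11

Fragment for `((bb)*|b)*`:
Each of the 3 symbol leaves contributes a 2-state fragment.
  bb = 3 states
  (bb)* = 5 states
  (bb)*|b = 9 states
  ((bb)*|b)* = 11 states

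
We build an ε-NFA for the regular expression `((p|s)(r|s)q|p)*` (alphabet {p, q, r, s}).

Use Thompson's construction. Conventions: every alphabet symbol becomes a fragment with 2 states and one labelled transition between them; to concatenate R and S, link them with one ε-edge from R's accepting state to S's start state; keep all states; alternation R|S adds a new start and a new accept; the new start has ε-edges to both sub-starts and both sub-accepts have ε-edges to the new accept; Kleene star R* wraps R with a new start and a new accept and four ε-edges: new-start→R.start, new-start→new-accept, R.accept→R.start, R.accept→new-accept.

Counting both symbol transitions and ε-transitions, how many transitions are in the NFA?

Bottom-up over the parse tree:
Each of the 6 symbol leaves contributes 1 transition (1 symbol, 0 ε).
  p|s — 6 transitions (2 symbol, 4 ε)
  r|s — 6 transitions (2 symbol, 4 ε)
  (p|s)(r|s)q — 15 transitions (5 symbol, 10 ε)
  (p|s)(r|s)q|p — 20 transitions (6 symbol, 14 ε)
  ((p|s)(r|s)q|p)* — 24 transitions (6 symbol, 18 ε)

24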